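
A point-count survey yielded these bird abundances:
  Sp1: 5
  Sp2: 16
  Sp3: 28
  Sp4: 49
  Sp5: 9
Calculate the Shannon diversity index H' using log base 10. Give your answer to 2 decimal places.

Total N = 5+16+28+49+9 = 107, so the proportions are 0.0467, 0.1495, 0.2617, 0.4579, 0.0841 (working shown to 4 dp, full precision carried).
Each pᵢ log₁₀ pᵢ term: 0.0467×(-1.3304)=-0.0622, 0.1495×(-0.8253)=-0.1234, 0.2617×(-0.5822)=-0.1524, 0.4579×(-0.3392)=-0.1553, 0.0841×(-1.0751)=-0.0904.
Sum = -0.5837, so H' = 0.58.

0.58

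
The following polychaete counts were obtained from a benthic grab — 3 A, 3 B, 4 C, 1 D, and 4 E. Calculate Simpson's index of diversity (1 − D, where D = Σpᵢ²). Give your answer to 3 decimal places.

Total N = 3+3+4+1+4 = 15, so the proportions are 0.2, 0.2, 0.26667, 0.06667, 0.26667 (working shown to 5 dp, full precision carried).
D = 0.2² + 0.2² + 0.26667² + 0.06667² + 0.26667² = 0.04000 + 0.04000 + 0.07111 + 0.00444 + 0.07111 = 0.22667.
So 1 − D = 0.77333, i.e. 0.773 to 3 decimal places.

0.773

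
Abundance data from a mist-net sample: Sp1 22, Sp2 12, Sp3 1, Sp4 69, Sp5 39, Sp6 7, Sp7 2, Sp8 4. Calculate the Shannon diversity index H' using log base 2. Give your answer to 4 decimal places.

2.1675

Total N = 22+12+1+69+39+7+2+4 = 156, so the proportions are 0.141026, 0.076923, 0.00641, 0.442308, 0.25, 0.044872, 0.012821, 0.025641 (working shown to 6 dp, full precision carried).
Each pᵢ log₂ pᵢ term: 0.141026×(-2.825971)=-0.398534, 0.076923×(-3.700440)=-0.284649, 0.00641×(-7.285402)=-0.046701, 0.442308×(-1.176878)=-0.520542, 0.25×(-2.000000)=-0.500000, 0.044872×(-4.478047)=-0.200938, 0.012821×(-6.285402)=-0.080582, 0.025641×(-5.285402)=-0.135523.
Sum = -2.167470, so H' = 2.1675.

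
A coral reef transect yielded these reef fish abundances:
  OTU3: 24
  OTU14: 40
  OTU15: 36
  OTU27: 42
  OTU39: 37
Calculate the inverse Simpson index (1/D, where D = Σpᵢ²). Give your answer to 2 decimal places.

4.85

Total N = 24+40+36+42+37 = 179, so the proportions are 0.134078, 0.223464, 0.201117, 0.234637, 0.206704 (working shown to 6 dp, full precision carried).
D = 0.134078² + 0.223464² + 0.201117² + 0.234637² + 0.206704² = 0.017977 + 0.049936 + 0.040448 + 0.055054 + 0.042727 = 0.206142.
So 1/D = 4.8510, i.e. 4.85 to 2 decimal places.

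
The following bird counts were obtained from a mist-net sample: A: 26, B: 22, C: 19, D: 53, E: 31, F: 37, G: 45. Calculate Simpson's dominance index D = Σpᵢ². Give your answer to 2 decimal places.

Total N = 26+22+19+53+31+37+45 = 233, so the proportions are 0.1116, 0.0944, 0.0815, 0.2275, 0.133, 0.1588, 0.1931 (working shown to 4 dp, full precision carried).
D = 0.1116² + 0.0944² + 0.0815² + 0.2275² + 0.133² + 0.1588² + 0.1931² = 0.0125 + 0.0089 + 0.0066 + 0.0517 + 0.0177 + 0.0252 + 0.0373 = 0.1600.
To 2 decimal places, D = 0.16.

0.16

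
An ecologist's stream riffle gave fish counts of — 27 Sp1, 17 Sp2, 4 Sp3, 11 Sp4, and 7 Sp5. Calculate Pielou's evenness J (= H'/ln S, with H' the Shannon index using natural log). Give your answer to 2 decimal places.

Total N = 27+17+4+11+7 = 66, so the proportions are 0.4091, 0.2576, 0.0606, 0.1667, 0.1061 (working shown to 4 dp, full precision carried).
H' = −Σ pᵢ ln pᵢ = −((-0.3657) + (-0.3494) + (-0.1699) + (-0.2986) + (-0.2380)) = 1.4215.
With S = 5 species, ln S = 1.6094, so J = 1.4215/1.6094 = 0.8833, i.e. 0.88 to 2 decimal places.

0.88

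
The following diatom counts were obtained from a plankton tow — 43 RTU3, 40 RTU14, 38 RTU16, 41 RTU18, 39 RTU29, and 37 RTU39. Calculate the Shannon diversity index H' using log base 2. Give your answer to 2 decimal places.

2.58

Total N = 43+40+38+41+39+37 = 238, so the proportions are 0.1807, 0.1681, 0.1597, 0.1723, 0.1639, 0.1555 (working shown to 4 dp, full precision carried).
Each pᵢ log₂ pᵢ term: 0.1807×(-2.4686)=-0.4460, 0.1681×(-2.5729)=-0.4324, 0.1597×(-2.6469)=-0.4226, 0.1723×(-2.5373)=-0.4371, 0.1639×(-2.6094)=-0.4276, 0.1555×(-2.6854)=-0.4175.
Sum = -2.5832, so H' = 2.58.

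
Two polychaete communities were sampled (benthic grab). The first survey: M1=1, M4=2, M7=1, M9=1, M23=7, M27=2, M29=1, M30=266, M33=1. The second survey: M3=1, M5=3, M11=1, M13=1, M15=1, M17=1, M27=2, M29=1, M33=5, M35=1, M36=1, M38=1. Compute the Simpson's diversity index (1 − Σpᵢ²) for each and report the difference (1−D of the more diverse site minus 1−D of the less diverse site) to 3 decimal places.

The first survey: N=282, proportions 0.00355, 0.00709, 0.00355, 0.00355, 0.02482, 0.00709, 0.00355, 0.94326, 0.00355, giving 1−D = 0.10948 (working shown to 5 dp, full precision carried).
The second survey: N=19, proportions 0.05263, 0.15789, 0.05263, 0.05263, 0.05263, 0.05263, 0.10526, 0.05263, 0.26316, 0.05263, 0.05263, 0.05263, giving 1−D = 0.86981.
Difference = |0.10948 − 0.86981| = 0.76033, i.e. 0.760 to 3 decimal places.

0.760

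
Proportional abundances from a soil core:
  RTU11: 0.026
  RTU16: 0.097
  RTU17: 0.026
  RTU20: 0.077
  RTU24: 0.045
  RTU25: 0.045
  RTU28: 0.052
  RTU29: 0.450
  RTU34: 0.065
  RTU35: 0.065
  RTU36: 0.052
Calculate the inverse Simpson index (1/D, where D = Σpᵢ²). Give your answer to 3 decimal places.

4.218

D = 0.026² + 0.097² + 0.026² + 0.077² + 0.045² + 0.045² + 0.052² + 0.45² + 0.065² + 0.065² + 0.052² = 0.0006760 + 0.0094090 + 0.0006760 + 0.0059290 + 0.0020250 + 0.0020250 + 0.0027040 + 0.2025000 + 0.0042250 + 0.0042250 + 0.0027040 = 0.2370980 (working shown to 7 dp, full precision carried).
So 1/D = 4.21767, i.e. 4.218 to 3 decimal places.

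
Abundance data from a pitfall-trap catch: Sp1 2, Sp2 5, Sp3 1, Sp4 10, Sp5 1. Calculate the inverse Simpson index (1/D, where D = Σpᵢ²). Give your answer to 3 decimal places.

Total N = 2+5+1+10+1 = 19, so the proportions are 0.105263, 0.263158, 0.052632, 0.526316, 0.052632 (working shown to 6 dp, full precision carried).
D = 0.105263² + 0.263158² + 0.052632² + 0.526316² + 0.052632² = 0.011080 + 0.069252 + 0.002770 + 0.277008 + 0.002770 = 0.362881.
So 1/D = 2.75573, i.e. 2.756 to 3 decimal places.

2.756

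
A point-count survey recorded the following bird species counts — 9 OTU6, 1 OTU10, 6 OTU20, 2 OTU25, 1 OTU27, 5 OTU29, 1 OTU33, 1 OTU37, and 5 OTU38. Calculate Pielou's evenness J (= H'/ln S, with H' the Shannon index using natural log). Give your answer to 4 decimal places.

Total N = 9+1+6+2+1+5+1+1+5 = 31, so the proportions are 0.290323, 0.032258, 0.193548, 0.064516, 0.032258, 0.16129, 0.032258, 0.032258, 0.16129 (working shown to 6 dp, full precision carried).
H' = −Σ pᵢ ln pᵢ = −((-0.359060) + (-0.110774) + (-0.317851) + (-0.176828) + (-0.110774) + (-0.294282) + (-0.110774) + (-0.110774) + (-0.294282)) = 1.885398.
With S = 9 species, ln S = 2.197225, so J = 1.885398/2.197225 = 0.858082, i.e. 0.8581 to 4 decimal places.

0.8581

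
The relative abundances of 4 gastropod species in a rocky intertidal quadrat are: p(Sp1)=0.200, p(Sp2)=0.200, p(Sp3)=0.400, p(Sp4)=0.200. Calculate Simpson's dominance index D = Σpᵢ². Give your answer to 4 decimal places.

0.2800

D = 0.2² + 0.2² + 0.4² + 0.2² = 0.040000 + 0.040000 + 0.160000 + 0.040000 = 0.280000 (working shown to 6 dp, full precision carried).
To 4 decimal places, D = 0.2800.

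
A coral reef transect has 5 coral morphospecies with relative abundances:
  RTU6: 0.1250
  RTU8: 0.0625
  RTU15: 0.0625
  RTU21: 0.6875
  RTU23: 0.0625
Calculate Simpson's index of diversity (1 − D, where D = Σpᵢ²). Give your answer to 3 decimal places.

D = 0.125² + 0.0625² + 0.0625² + 0.6875² + 0.0625² = 0.01562 + 0.00391 + 0.00391 + 0.47266 + 0.00391 = 0.50000 (working shown to 5 dp, full precision carried).
So 1 − D = 0.50000, i.e. 0.500 to 3 decimal places.

0.500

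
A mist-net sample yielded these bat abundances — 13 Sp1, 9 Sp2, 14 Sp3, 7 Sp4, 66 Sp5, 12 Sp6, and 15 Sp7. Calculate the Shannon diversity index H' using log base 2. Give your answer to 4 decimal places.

2.3070

Total N = 13+9+14+7+66+12+15 = 136, so the proportions are 0.095588, 0.066176, 0.102941, 0.051471, 0.485294, 0.088235, 0.110294 (working shown to 6 dp, full precision carried).
Each pᵢ log₂ pᵢ term: 0.095588×(-3.387023)=-0.323760, 0.066176×(-3.917538)=-0.259249, 0.102941×(-3.280108)=-0.337658, 0.051471×(-4.280108)=-0.220300, 0.485294×(-1.043069)=-0.506195, 0.088235×(-3.502500)=-0.309044, 0.110294×(-3.180572)=-0.350798.
Sum = -2.307004, so H' = 2.3070.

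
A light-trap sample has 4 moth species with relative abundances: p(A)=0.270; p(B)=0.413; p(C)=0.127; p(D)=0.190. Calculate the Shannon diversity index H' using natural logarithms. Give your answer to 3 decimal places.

1.296

Each pᵢ ln pᵢ term (working shown to 5 dp, full precision carried): 0.27×(-1.30933)=-0.35352, 0.413×(-0.88431)=-0.36522, 0.127×(-2.06357)=-0.26207, 0.19×(-1.66073)=-0.31554.
Sum = -1.29635, so H' = 1.296.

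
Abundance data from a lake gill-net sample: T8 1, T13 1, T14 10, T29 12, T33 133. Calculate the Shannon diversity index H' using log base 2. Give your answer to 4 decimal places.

Total N = 1+1+10+12+133 = 157, so the proportions are 0.006369, 0.006369, 0.063694, 0.076433, 0.847134 (working shown to 6 dp, full precision carried).
Each pᵢ log₂ pᵢ term: 0.006369×(-7.294621)=-0.046463, 0.006369×(-7.294621)=-0.046463, 0.063694×(-3.972693)=-0.253038, 0.076433×(-3.709658)=-0.283541, 0.847134×(-0.239338)=-0.202752.
Sum = -0.832255, so H' = 0.8323.

0.8323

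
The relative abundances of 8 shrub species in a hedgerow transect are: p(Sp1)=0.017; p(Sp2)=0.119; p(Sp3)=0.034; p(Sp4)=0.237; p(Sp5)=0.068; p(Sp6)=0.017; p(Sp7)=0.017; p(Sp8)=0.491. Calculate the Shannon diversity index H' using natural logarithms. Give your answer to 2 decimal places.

1.45

Each pᵢ ln pᵢ term (working shown to 4 dp, full precision carried): 0.017×(-4.0745)=-0.0693, 0.119×(-2.1286)=-0.2533, 0.034×(-3.3814)=-0.1150, 0.237×(-1.4397)=-0.3412, 0.068×(-2.6882)=-0.1828, 0.017×(-4.0745)=-0.0693, 0.017×(-4.0745)=-0.0693, 0.491×(-0.7113)=-0.3493.
Sum = -1.4493, so H' = 1.45.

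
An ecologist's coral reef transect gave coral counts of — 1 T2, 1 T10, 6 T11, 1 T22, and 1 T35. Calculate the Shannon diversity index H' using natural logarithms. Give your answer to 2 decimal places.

Total N = 1+1+6+1+1 = 10, so the proportions are 0.1, 0.1, 0.6, 0.1, 0.1 (working shown to 4 dp, full precision carried).
Each pᵢ ln pᵢ term: 0.1×(-2.3026)=-0.2303, 0.1×(-2.3026)=-0.2303, 0.6×(-0.5108)=-0.3065, 0.1×(-2.3026)=-0.2303, 0.1×(-2.3026)=-0.2303.
Sum = -1.2275, so H' = 1.23.

1.23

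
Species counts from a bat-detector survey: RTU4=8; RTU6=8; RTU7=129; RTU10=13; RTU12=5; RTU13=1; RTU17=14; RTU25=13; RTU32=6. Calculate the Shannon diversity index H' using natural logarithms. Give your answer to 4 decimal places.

Total N = 8+8+129+13+5+1+14+13+6 = 197, so the proportions are 0.040609, 0.040609, 0.654822, 0.06599, 0.025381, 0.005076, 0.071066, 0.06599, 0.030457 (working shown to 6 dp, full precision carried).
Each pᵢ ln pᵢ term: 0.040609×(-3.203762)=-0.130102, 0.040609×(-3.203762)=-0.130102, 0.654822×(-0.423391)=-0.277246, 0.06599×(-2.718254)=-0.179377, 0.025381×(-3.673766)=-0.093243, 0.005076×(-5.283204)=-0.026818, 0.071066×(-2.644146)=-0.187909, 0.06599×(-2.718254)=-0.179377, 0.030457×(-3.491444)=-0.106338.
Sum = -1.310513, so H' = 1.3105.

1.3105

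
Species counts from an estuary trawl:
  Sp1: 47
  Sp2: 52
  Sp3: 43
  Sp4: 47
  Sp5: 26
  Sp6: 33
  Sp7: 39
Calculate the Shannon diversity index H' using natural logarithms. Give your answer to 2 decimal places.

1.92

Total N = 47+52+43+47+26+33+39 = 287, so the proportions are 0.1638, 0.1812, 0.1498, 0.1638, 0.0906, 0.115, 0.1359 (working shown to 4 dp, full precision carried).
Each pᵢ ln pᵢ term: 0.1638×(-1.8093)=-0.2963, 0.1812×(-1.7082)=-0.3095, 0.1498×(-1.8983)=-0.2844, 0.1638×(-1.8093)=-0.2963, 0.0906×(-2.4014)=-0.2175, 0.115×(-2.1630)=-0.2487, 0.1359×(-1.9959)=-0.2712.
Sum = -1.9240, so H' = 1.92.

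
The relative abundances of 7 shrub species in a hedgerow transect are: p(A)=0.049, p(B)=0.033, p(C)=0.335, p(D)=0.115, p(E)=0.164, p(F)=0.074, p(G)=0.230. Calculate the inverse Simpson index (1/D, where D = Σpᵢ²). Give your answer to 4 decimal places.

4.6683

D = 0.049² + 0.033² + 0.335² + 0.115² + 0.164² + 0.074² + 0.23² = 0.00240100 + 0.00108900 + 0.11222500 + 0.01322500 + 0.02689600 + 0.00547600 + 0.05290000 = 0.21421200 (working shown to 8 dp, full precision carried).
So 1/D = 4.668273, i.e. 4.6683 to 4 decimal places.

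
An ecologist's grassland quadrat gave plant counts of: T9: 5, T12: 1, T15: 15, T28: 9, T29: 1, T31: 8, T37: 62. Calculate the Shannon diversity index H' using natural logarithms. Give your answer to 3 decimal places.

Total N = 5+1+15+9+1+8+62 = 101, so the proportions are 0.0495, 0.0099, 0.14851, 0.08911, 0.0099, 0.07921, 0.61386 (working shown to 5 dp, full precision carried).
Each pᵢ ln pᵢ term: 0.0495×(-3.00568)=-0.14880, 0.0099×(-4.61512)=-0.04569, 0.14851×(-1.90707)=-0.28323, 0.08911×(-2.41790)=-0.21546, 0.0099×(-4.61512)=-0.04569, 0.07921×(-2.53568)=-0.20085, 0.61386×(-0.48799)=-0.29956.
Sum = -1.23927, so H' = 1.239.

1.239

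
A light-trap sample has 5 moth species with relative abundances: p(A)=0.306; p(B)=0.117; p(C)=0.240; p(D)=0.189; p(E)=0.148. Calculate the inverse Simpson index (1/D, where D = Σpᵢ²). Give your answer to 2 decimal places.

4.49

D = 0.306² + 0.117² + 0.24² + 0.189² + 0.148² = 0.093636 + 0.013689 + 0.057600 + 0.035721 + 0.021904 = 0.222550 (working shown to 6 dp, full precision carried).
So 1/D = 4.4934, i.e. 4.49 to 2 decimal places.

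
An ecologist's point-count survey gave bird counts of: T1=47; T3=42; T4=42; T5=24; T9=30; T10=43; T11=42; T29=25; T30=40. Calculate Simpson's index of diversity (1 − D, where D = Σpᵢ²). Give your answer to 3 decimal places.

Total N = 47+42+42+24+30+43+42+25+40 = 335, so the proportions are 0.1403, 0.12537, 0.12537, 0.07164, 0.08955, 0.12836, 0.12537, 0.07463, 0.1194 (working shown to 5 dp, full precision carried).
D = 0.1403² + 0.12537² + 0.12537² + 0.07164² + 0.08955² + 0.12836² + 0.12537² + 0.07463² + 0.1194² = 0.01968 + 0.01572 + 0.01572 + 0.00513 + 0.00802 + 0.01648 + 0.01572 + 0.00557 + 0.01426 = 0.11629.
So 1 − D = 0.88371, i.e. 0.884 to 3 decimal places.

0.884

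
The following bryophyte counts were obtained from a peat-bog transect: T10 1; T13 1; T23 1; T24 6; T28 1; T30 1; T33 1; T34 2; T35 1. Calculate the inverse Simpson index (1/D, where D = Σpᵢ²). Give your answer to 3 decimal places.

Total N = 1+1+1+6+1+1+1+2+1 = 15, so the proportions are 0.0666667, 0.0666667, 0.0666667, 0.4, 0.0666667, 0.0666667, 0.0666667, 0.1333333, 0.0666667 (working shown to 7 dp, full precision carried).
D = 0.0666667² + 0.0666667² + 0.0666667² + 0.4² + 0.0666667² + 0.0666667² + 0.0666667² + 0.1333333² + 0.0666667² = 0.0044444 + 0.0044444 + 0.0044444 + 0.1600000 + 0.0044444 + 0.0044444 + 0.0044444 + 0.0177778 + 0.0044444 = 0.2088889.
So 1/D = 4.78723, i.e. 4.787 to 3 decimal places.

4.787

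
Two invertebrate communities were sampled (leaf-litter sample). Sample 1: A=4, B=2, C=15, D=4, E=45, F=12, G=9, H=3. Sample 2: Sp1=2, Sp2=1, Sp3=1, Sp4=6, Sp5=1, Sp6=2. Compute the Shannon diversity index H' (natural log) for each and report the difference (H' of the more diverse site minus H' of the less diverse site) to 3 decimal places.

0.069

Sample 1: N=94, proportions 0.0425532, 0.0212766, 0.1595745, 0.0425532, 0.4787234, 0.1276596, 0.0957447, 0.0319149, giving H' = 1.5934336 (working shown to 7 dp, full precision carried).
Sample 2: N=13, proportions 0.1538462, 0.0769231, 0.0769231, 0.4615385, 0.0769231, 0.1538462, giving H' = 1.5247074.
Difference = |1.5934336 − 1.5247074| = 0.0687262, i.e. 0.069 to 3 decimal places.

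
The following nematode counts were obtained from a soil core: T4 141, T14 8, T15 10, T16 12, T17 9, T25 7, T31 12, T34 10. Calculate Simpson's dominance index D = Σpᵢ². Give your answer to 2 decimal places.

Total N = 141+8+10+12+9+7+12+10 = 209, so the proportions are 0.6746, 0.0383, 0.0478, 0.0574, 0.0431, 0.0335, 0.0574, 0.0478 (working shown to 4 dp, full precision carried).
D = 0.6746² + 0.0383² + 0.0478² + 0.0574² + 0.0431² + 0.0335² + 0.0574² + 0.0478² = 0.4551 + 0.0015 + 0.0023 + 0.0033 + 0.0019 + 0.0011 + 0.0033 + 0.0023 = 0.4708.
To 2 decimal places, D = 0.47.

0.47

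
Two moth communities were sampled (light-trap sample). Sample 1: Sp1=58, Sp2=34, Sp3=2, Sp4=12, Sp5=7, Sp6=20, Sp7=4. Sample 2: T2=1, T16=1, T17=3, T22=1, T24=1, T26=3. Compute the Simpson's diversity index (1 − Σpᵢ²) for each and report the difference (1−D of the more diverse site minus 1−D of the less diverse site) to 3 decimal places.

0.053

Sample 1: N=137, proportions 0.42336, 0.24818, 0.0146, 0.08759, 0.05109, 0.14599, 0.0292, giving 1−D = 0.72652 (working shown to 5 dp, full precision carried).
Sample 2: N=10, proportions 0.1, 0.1, 0.3, 0.1, 0.1, 0.3, giving 1−D = 0.78000.
Difference = |0.72652 − 0.78000| = 0.05348, i.e. 0.053 to 3 decimal places.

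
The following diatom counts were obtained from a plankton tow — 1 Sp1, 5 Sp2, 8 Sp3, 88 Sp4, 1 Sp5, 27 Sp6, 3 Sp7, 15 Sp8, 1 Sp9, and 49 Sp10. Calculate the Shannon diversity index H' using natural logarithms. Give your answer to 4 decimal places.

Total N = 1+5+8+88+1+27+3+15+1+49 = 198, so the proportions are 0.005051, 0.025253, 0.040404, 0.444444, 0.005051, 0.136364, 0.015152, 0.075758, 0.005051, 0.247475 (working shown to 6 dp, full precision carried).
Each pᵢ ln pᵢ term: 0.005051×(-5.288267)=-0.026708, 0.025253×(-3.678829)=-0.092900, 0.040404×(-3.208825)=-0.129650, 0.444444×(-0.810930)=-0.360413, 0.005051×(-5.288267)=-0.026708, 0.136364×(-1.992430)=-0.271695, 0.015152×(-4.189655)=-0.063480, 0.075758×(-2.580217)=-0.195471, 0.005051×(-5.288267)=-0.026708, 0.247475×(-1.396447)=-0.345585.
Sum = -1.539319, so H' = 1.5393.

1.5393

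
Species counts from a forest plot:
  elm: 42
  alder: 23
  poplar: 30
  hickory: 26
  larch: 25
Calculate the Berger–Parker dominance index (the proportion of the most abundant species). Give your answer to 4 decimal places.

Total N = 42+23+30+26+25 = 146, so the proportions are 0.287671, 0.157534, 0.205479, 0.178082, 0.171233 (working shown to 6 dp, full precision carried).
The largest proportion is 0.287671, i.e. d = 0.2877 to 4 decimal places.

0.2877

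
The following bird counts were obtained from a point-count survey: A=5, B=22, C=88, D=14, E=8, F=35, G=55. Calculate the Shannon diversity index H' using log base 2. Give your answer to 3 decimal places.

Total N = 5+22+88+14+8+35+55 = 227, so the proportions are 0.02203, 0.09692, 0.38767, 0.06167, 0.03524, 0.15419, 0.24229 (working shown to 5 dp, full precision carried).
Each pᵢ log₂ pᵢ term: 0.02203×(-5.50462)=-0.12125, 0.09692×(-3.36712)=-0.32633, 0.38767×(-1.36712)=-0.52998, 0.06167×(-4.01919)=-0.24788, 0.03524×(-4.82655)=-0.17010, 0.15419×(-2.69727)=-0.41588, 0.24229×(-2.04519)=-0.49553.
Sum = -2.30695, so H' = 2.307.

2.307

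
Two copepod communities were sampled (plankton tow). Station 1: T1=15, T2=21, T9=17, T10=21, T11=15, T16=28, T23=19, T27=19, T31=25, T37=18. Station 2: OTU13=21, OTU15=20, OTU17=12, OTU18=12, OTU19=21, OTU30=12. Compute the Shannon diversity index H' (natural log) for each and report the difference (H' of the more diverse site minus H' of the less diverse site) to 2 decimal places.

0.53

Station 1: N=198, proportions 0.0758, 0.1061, 0.0859, 0.1061, 0.0758, 0.1414, 0.096, 0.096, 0.1263, 0.0909, giving H' = 2.2834 (working shown to 4 dp, full precision carried).
Station 2: N=98, proportions 0.2143, 0.2041, 0.1224, 0.1224, 0.2143, 0.1224, giving H' = 1.7560.
Difference = |2.2834 − 1.7560| = 0.5274, i.e. 0.53 to 2 decimal places.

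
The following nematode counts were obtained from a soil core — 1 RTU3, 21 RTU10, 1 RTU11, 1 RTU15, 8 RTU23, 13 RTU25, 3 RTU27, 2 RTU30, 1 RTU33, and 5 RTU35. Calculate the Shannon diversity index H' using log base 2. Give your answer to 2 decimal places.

2.54

Total N = 1+21+1+1+8+13+3+2+1+5 = 56, so the proportions are 0.0179, 0.375, 0.0179, 0.0179, 0.1429, 0.2321, 0.0536, 0.0357, 0.0179, 0.0893 (working shown to 4 dp, full precision carried).
Each pᵢ log₂ pᵢ term: 0.0179×(-5.8074)=-0.1037, 0.375×(-1.4150)=-0.5306, 0.0179×(-5.8074)=-0.1037, 0.0179×(-5.8074)=-0.1037, 0.1429×(-2.8074)=-0.4011, 0.2321×(-2.1069)=-0.4891, 0.0536×(-4.2224)=-0.2262, 0.0357×(-4.8074)=-0.1717, 0.0179×(-5.8074)=-0.1037, 0.0893×(-3.4854)=-0.3112.
Sum = -2.5447, so H' = 2.54.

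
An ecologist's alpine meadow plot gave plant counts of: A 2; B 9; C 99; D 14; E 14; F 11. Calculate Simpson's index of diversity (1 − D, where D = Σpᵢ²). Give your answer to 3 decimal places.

0.532

Total N = 2+9+99+14+14+11 = 149, so the proportions are 0.01342, 0.0604, 0.66443, 0.09396, 0.09396, 0.07383 (working shown to 5 dp, full precision carried).
D = 0.01342² + 0.0604² + 0.66443² + 0.09396² + 0.09396² + 0.07383² = 0.00018 + 0.00365 + 0.44147 + 0.00883 + 0.00883 + 0.00545 = 0.46840.
So 1 − D = 0.53160, i.e. 0.532 to 3 decimal places.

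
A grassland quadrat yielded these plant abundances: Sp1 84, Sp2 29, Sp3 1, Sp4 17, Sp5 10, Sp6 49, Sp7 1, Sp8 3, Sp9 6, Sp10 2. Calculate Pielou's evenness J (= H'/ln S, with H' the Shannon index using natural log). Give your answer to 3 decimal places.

0.699

Total N = 84+29+1+17+10+49+1+3+6+2 = 202, so the proportions are 0.41584, 0.14356, 0.00495, 0.08416, 0.0495, 0.24257, 0.00495, 0.01485, 0.0297, 0.0099 (working shown to 5 dp, full precision carried).
H' = −Σ pᵢ ln pᵢ = −((-0.36488) + (-0.27865) + (-0.02628) + (-0.20830) + (-0.14880) + (-0.34359) + (-0.02628) + (-0.06252) + (-0.10445) + (-0.04569)) = 1.60944.
With S = 10 species, ln S = 2.30259, so J = 1.60944/2.30259 = 0.69897, i.e. 0.699 to 3 decimal places.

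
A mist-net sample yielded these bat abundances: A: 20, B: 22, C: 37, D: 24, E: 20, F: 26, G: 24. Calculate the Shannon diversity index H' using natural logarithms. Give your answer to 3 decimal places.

Total N = 20+22+37+24+20+26+24 = 173, so the proportions are 0.11561, 0.12717, 0.21387, 0.13873, 0.11561, 0.15029, 0.13873 (working shown to 5 dp, full precision carried).
Each pᵢ ln pᵢ term: 0.11561×(-2.15756)=-0.24943, 0.12717×(-2.06225)=-0.26225, 0.21387×(-1.54237)=-0.32987, 0.13873×(-1.97524)=-0.27402, 0.11561×(-2.15756)=-0.24943, 0.15029×(-1.89520)=-0.28483, 0.13873×(-1.97524)=-0.27402.
Sum = -1.92385, so H' = 1.924.

1.924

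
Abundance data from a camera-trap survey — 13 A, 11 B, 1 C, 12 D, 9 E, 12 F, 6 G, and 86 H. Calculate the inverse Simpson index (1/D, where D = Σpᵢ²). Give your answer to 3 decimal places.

2.781

Total N = 13+11+1+12+9+12+6+86 = 150, so the proportions are 0.086667, 0.073333, 0.006667, 0.08, 0.06, 0.08, 0.04, 0.573333 (working shown to 6 dp, full precision carried).
D = 0.086667² + 0.073333² + 0.006667² + 0.08² + 0.06² + 0.08² + 0.04² + 0.573333² = 0.007511 + 0.005378 + 0.000044 + 0.006400 + 0.003600 + 0.006400 + 0.001600 + 0.328711 = 0.359644.
So 1/D = 2.78052, i.e. 2.781 to 3 decimal places.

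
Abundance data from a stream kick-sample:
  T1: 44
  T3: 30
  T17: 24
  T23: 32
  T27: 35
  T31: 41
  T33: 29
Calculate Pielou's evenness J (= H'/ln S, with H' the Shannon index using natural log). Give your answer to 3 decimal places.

0.990

Total N = 44+30+24+32+35+41+29 = 235, so the proportions are 0.18723, 0.12766, 0.10213, 0.13617, 0.14894, 0.17447, 0.1234 (working shown to 5 dp, full precision carried).
H' = −Σ pᵢ ln pᵢ = −((-0.31369) + (-0.26277) + (-0.23301) + (-0.27150) + (-0.28361) + (-0.30462) + (-0.25820)) = 1.92741.
With S = 7 species, ln S = 1.94591, so J = 1.92741/1.94591 = 0.99049, i.e. 0.990 to 3 decimal places.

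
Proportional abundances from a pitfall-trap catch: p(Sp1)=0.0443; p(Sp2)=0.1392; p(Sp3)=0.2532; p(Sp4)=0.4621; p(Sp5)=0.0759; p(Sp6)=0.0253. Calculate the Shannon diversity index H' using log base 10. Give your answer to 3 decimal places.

0.611

Each pᵢ log₁₀ pᵢ term (working shown to 5 dp, full precision carried): 0.0443×(-1.35360)=-0.05996, 0.1392×(-0.85636)=-0.11921, 0.2532×(-0.59654)=-0.15104, 0.4621×(-0.33526)=-0.15493, 0.0759×(-1.11976)=-0.08499, 0.0253×(-1.59688)=-0.04040.
Sum = -0.61053, so H' = 0.611.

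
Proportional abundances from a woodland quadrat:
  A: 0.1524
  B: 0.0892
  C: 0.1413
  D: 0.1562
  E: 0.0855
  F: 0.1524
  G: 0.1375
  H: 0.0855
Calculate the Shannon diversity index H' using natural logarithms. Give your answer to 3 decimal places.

2.049

Each pᵢ ln pᵢ term (working shown to 5 dp, full precision carried): 0.1524×(-1.88125)=-0.28670, 0.0892×(-2.41687)=-0.21559, 0.1413×(-1.95687)=-0.27651, 0.1562×(-1.85662)=-0.29000, 0.0855×(-2.45924)=-0.21026, 0.1524×(-1.88125)=-0.28670, 0.1375×(-1.98413)=-0.27282, 0.0855×(-2.45924)=-0.21026.
Sum = -2.04885, so H' = 2.049.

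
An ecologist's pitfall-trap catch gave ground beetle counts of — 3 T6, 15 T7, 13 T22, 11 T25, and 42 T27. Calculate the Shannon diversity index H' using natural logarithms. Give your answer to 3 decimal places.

Total N = 3+15+13+11+42 = 84, so the proportions are 0.03571, 0.17857, 0.15476, 0.13095, 0.5 (working shown to 5 dp, full precision carried).
Each pᵢ ln pᵢ term: 0.03571×(-3.33220)=-0.11901, 0.17857×(-1.72277)=-0.30764, 0.15476×(-1.86587)=-0.28877, 0.13095×(-2.03292)=-0.26622, 0.5×(-0.69315)=-0.34657.
Sum = -1.32820, so H' = 1.328.

1.328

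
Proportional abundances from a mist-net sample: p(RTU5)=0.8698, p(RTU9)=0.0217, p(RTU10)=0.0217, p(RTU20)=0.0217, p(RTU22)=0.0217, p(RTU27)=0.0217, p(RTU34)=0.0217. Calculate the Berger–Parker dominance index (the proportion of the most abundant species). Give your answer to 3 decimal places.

0.870

The largest proportion is 0.8698, i.e. d = 0.870 to 3 decimal places.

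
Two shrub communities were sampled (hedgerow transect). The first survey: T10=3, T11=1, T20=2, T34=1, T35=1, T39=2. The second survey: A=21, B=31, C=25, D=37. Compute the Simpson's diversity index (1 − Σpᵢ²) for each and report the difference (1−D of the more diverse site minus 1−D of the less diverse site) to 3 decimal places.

0.061

The first survey: N=10, proportions 0.3, 0.1, 0.2, 0.1, 0.1, 0.2, giving 1−D = 0.80000 (working shown to 5 dp, full precision carried).
The second survey: N=114, proportions 0.18421, 0.27193, 0.2193, 0.32456, giving 1−D = 0.73869.
Difference = |0.80000 − 0.73869| = 0.06131, i.e. 0.061 to 3 decimal places.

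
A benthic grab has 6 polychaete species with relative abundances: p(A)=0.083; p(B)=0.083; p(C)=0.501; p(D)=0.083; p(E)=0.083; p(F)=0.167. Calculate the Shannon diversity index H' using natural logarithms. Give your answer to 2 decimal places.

Each pᵢ ln pᵢ term (working shown to 4 dp, full precision carried): 0.083×(-2.4889)=-0.2066, 0.083×(-2.4889)=-0.2066, 0.501×(-0.6911)=-0.3463, 0.083×(-2.4889)=-0.2066, 0.083×(-2.4889)=-0.2066, 0.167×(-1.7898)=-0.2989.
Sum = -1.4715, so H' = 1.47.

1.47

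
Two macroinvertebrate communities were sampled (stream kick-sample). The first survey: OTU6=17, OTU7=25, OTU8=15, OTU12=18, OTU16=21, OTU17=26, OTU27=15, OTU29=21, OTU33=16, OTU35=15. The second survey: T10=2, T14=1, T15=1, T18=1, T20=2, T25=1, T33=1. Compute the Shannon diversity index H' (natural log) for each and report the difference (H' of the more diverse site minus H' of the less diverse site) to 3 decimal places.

The first survey: N=189, proportions 0.08995, 0.13228, 0.07937, 0.09524, 0.11111, 0.13757, 0.07937, 0.11111, 0.08466, 0.07937, giving H' = 2.28160 (working shown to 5 dp, full precision carried).
The second survey: N=9, proportions 0.22222, 0.11111, 0.11111, 0.11111, 0.22222, 0.11111, 0.11111, giving H' = 1.88916.
Difference = |2.28160 − 1.88916| = 0.39244, i.e. 0.392 to 3 decimal places.

0.392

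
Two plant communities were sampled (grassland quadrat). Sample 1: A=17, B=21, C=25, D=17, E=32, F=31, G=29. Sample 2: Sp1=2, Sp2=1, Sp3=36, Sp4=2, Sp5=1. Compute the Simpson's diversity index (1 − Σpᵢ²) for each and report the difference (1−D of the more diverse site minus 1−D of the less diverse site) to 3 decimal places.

Sample 1: N=172, proportions 0.098837, 0.122093, 0.145349, 0.098837, 0.186047, 0.180233, 0.168605, giving 1−D = 0.848905 (working shown to 6 dp, full precision carried).
Sample 2: N=42, proportions 0.047619, 0.02381, 0.857143, 0.047619, 0.02381, giving 1−D = 0.259637.
Difference = |0.848905 − 0.259637| = 0.589268, i.e. 0.589 to 3 decimal places.

0.589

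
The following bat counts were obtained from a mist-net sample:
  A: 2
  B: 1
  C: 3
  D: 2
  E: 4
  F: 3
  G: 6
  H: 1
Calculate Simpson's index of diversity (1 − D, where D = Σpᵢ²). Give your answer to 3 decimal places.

0.835

Total N = 2+1+3+2+4+3+6+1 = 22, so the proportions are 0.09091, 0.04545, 0.13636, 0.09091, 0.18182, 0.13636, 0.27273, 0.04545 (working shown to 5 dp, full precision carried).
D = 0.09091² + 0.04545² + 0.13636² + 0.09091² + 0.18182² + 0.13636² + 0.27273² + 0.04545² = 0.00826 + 0.00207 + 0.01860 + 0.00826 + 0.03306 + 0.01860 + 0.07438 + 0.00207 = 0.16529.
So 1 − D = 0.83471, i.e. 0.835 to 3 decimal places.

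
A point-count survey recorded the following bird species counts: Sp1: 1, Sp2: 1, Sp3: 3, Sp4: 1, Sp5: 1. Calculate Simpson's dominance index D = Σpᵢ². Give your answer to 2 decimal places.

0.27

Total N = 1+1+3+1+1 = 7, so the proportions are 0.1429, 0.1429, 0.4286, 0.1429, 0.1429 (working shown to 4 dp, full precision carried).
D = 0.1429² + 0.1429² + 0.4286² + 0.1429² + 0.1429² = 0.0204 + 0.0204 + 0.1837 + 0.0204 + 0.0204 = 0.2653.
To 2 decimal places, D = 0.27.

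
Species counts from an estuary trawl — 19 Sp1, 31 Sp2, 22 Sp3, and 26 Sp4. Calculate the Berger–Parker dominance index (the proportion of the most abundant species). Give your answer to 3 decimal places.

Total N = 19+31+22+26 = 98, so the proportions are 0.19388, 0.31633, 0.22449, 0.26531 (working shown to 5 dp, full precision carried).
The largest proportion is 0.31633, i.e. d = 0.316 to 3 decimal places.

0.316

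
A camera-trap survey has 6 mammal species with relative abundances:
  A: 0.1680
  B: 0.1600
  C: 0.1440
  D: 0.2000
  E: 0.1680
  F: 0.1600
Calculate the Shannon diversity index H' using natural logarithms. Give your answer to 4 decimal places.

1.7867

Each pᵢ ln pᵢ term (working shown to 6 dp, full precision carried): 0.168×(-1.783791)=-0.299677, 0.16×(-1.832581)=-0.293213, 0.144×(-1.937942)=-0.279064, 0.2×(-1.609438)=-0.321888, 0.168×(-1.783791)=-0.299677, 0.16×(-1.832581)=-0.293213.
Sum = -1.786731, so H' = 1.7867.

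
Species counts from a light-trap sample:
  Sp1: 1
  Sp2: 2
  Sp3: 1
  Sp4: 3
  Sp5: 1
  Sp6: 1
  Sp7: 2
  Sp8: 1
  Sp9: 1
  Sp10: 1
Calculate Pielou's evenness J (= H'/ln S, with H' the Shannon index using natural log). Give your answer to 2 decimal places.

0.96

Total N = 1+2+1+3+1+1+2+1+1+1 = 14, so the proportions are 0.0714, 0.1429, 0.0714, 0.2143, 0.0714, 0.0714, 0.1429, 0.0714, 0.0714, 0.0714 (working shown to 4 dp, full precision carried).
H' = −Σ pᵢ ln pᵢ = −((-0.1885) + (-0.2780) + (-0.1885) + (-0.3301) + (-0.1885) + (-0.1885) + (-0.2780) + (-0.1885) + (-0.1885) + (-0.1885)) = 2.2056.
With S = 10 species, ln S = 2.3026, so J = 2.2056/2.3026 = 0.9579, i.e. 0.96 to 2 decimal places.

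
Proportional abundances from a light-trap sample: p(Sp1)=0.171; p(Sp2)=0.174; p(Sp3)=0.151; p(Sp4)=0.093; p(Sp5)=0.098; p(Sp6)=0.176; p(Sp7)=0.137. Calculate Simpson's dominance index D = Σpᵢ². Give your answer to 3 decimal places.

D = 0.171² + 0.174² + 0.151² + 0.093² + 0.098² + 0.176² + 0.137² = 0.02924 + 0.03028 + 0.02280 + 0.00865 + 0.00960 + 0.03098 + 0.01877 = 0.15032 (working shown to 5 dp, full precision carried).
To 3 decimal places, D = 0.150.

0.150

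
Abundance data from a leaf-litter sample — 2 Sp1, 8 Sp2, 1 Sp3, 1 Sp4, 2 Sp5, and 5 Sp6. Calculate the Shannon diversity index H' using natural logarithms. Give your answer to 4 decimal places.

1.4994

Total N = 2+8+1+1+2+5 = 19, so the proportions are 0.105263, 0.421053, 0.052632, 0.052632, 0.105263, 0.263158 (working shown to 6 dp, full precision carried).
Each pᵢ ln pᵢ term: 0.105263×(-2.251292)=-0.236978, 0.421053×(-0.864997)=-0.364209, 0.052632×(-2.944439)=-0.154970, 0.052632×(-2.944439)=-0.154970, 0.105263×(-2.251292)=-0.236978, 0.263158×(-1.335001)=-0.351316.
Sum = -1.499423, so H' = 1.4994.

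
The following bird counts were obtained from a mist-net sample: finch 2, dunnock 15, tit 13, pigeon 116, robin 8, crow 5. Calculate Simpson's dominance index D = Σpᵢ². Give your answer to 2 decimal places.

Total N = 2+15+13+116+8+5 = 159, so the proportions are 0.0126, 0.0943, 0.0818, 0.7296, 0.0503, 0.0314 (working shown to 4 dp, full precision carried).
D = 0.0126² + 0.0943² + 0.0818² + 0.7296² + 0.0503² + 0.0314² = 0.0002 + 0.0089 + 0.0067 + 0.5323 + 0.0025 + 0.0010 = 0.5515.
To 2 decimal places, D = 0.55.

0.55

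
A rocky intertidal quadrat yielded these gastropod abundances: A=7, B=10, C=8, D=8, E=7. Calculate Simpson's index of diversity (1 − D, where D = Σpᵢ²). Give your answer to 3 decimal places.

Total N = 7+10+8+8+7 = 40, so the proportions are 0.175, 0.25, 0.2, 0.2, 0.175 (working shown to 5 dp, full precision carried).
D = 0.175² + 0.25² + 0.2² + 0.2² + 0.175² = 0.03062 + 0.06250 + 0.04000 + 0.04000 + 0.03062 = 0.20375.
So 1 − D = 0.79625, i.e. 0.796 to 3 decimal places.

0.796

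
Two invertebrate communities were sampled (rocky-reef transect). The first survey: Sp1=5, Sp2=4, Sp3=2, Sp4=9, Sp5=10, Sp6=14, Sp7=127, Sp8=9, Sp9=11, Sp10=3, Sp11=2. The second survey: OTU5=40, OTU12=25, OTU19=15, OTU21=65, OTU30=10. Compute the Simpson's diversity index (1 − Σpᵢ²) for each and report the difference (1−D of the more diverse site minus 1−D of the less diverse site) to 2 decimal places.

The first survey: N=196, proportions 0.0255, 0.0204, 0.0102, 0.0459, 0.051, 0.0714, 0.648, 0.0459, 0.0561, 0.0153, 0.0102, giving 1−D = 0.5636 (working shown to 4 dp, full precision carried).
The second survey: N=155, proportions 0.2581, 0.1613, 0.0968, 0.4194, 0.0645, giving 1−D = 0.7180.
Difference = |0.5636 − 0.7180| = 0.1544, i.e. 0.15 to 2 decimal places.

0.15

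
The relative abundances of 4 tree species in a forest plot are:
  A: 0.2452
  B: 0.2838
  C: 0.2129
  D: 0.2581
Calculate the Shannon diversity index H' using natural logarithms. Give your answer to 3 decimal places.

1.381

Each pᵢ ln pᵢ term (working shown to 5 dp, full precision carried): 0.2452×(-1.40568)=-0.34467, 0.2838×(-1.25949)=-0.35744, 0.2129×(-1.54693)=-0.32934, 0.2581×(-1.35441)=-0.34957.
Sum = -1.38103, so H' = 1.381.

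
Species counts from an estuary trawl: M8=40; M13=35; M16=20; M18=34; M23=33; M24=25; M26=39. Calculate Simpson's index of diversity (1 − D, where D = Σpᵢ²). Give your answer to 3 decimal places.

Total N = 40+35+20+34+33+25+39 = 226, so the proportions are 0.17699, 0.15487, 0.0885, 0.15044, 0.14602, 0.11062, 0.17257 (working shown to 5 dp, full precision carried).
D = 0.17699² + 0.15487² + 0.0885² + 0.15044² + 0.14602² + 0.11062² + 0.17257² = 0.03133 + 0.02398 + 0.00783 + 0.02263 + 0.02132 + 0.01224 + 0.02978 = 0.14911.
So 1 − D = 0.85089, i.e. 0.851 to 3 decimal places.

0.851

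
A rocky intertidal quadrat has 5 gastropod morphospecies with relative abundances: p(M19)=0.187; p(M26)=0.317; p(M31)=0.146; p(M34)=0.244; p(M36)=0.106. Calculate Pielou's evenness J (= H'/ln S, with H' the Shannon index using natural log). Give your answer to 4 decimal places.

H' = −Σ pᵢ ln pᵢ = −((-0.313533) + (-0.364187) + (-0.280926) + (-0.344183) + (-0.237898)) = 1.540726 (working shown to 6 dp, full precision carried).
With S = 5 species, ln S = 1.609438, so J = 1.540726/1.609438 = 0.957307, i.e. 0.9573 to 4 decimal places.

0.9573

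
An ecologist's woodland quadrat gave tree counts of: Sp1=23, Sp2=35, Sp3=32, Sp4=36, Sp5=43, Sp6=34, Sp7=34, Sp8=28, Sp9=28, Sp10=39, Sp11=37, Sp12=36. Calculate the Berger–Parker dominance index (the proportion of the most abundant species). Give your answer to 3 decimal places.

0.106

Total N = 23+35+32+36+43+34+34+28+28+39+37+36 = 405, so the proportions are 0.05679, 0.08642, 0.07901, 0.08889, 0.10617, 0.08395, 0.08395, 0.06914, 0.06914, 0.0963, 0.09136, 0.08889 (working shown to 5 dp, full precision carried).
The largest proportion is 0.10617, i.e. d = 0.106 to 3 decimal places.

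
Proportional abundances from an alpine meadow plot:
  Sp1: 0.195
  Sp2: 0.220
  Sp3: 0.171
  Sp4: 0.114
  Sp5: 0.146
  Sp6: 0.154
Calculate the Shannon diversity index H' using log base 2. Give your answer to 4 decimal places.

Each pᵢ log₂ pᵢ term (working shown to 6 dp, full precision carried): 0.195×(-2.358454)=-0.459899, 0.22×(-2.184425)=-0.480573, 0.171×(-2.547932)=-0.435696, 0.114×(-3.132894)=-0.357150, 0.146×(-2.775960)=-0.405290, 0.154×(-2.698998)=-0.415646.
Sum = -2.554254, so H' = 2.5543.

2.5543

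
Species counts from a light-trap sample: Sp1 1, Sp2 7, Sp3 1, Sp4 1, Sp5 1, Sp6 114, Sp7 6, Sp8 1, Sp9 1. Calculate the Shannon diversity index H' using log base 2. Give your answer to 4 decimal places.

0.9341

Total N = 1+7+1+1+1+114+6+1+1 = 133, so the proportions are 0.007519, 0.052632, 0.007519, 0.007519, 0.007519, 0.857143, 0.045113, 0.007519, 0.007519 (working shown to 6 dp, full precision carried).
Each pᵢ log₂ pᵢ term: 0.007519×(-7.055282)=-0.053047, 0.052632×(-4.247928)=-0.223575, 0.007519×(-7.055282)=-0.053047, 0.007519×(-7.055282)=-0.053047, 0.007519×(-7.055282)=-0.053047, 0.857143×(-0.222392)=-0.190622, 0.045113×(-4.470320)=-0.201669, 0.007519×(-7.055282)=-0.053047, 0.007519×(-7.055282)=-0.053047.
Sum = -0.934149, so H' = 0.9341.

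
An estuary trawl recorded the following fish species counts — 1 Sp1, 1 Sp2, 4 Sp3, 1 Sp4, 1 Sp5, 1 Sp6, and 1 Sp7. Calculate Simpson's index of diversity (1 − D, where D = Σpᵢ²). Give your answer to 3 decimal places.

Total N = 1+1+4+1+1+1+1 = 10, so the proportions are 0.1, 0.1, 0.4, 0.1, 0.1, 0.1, 0.1 (working shown to 5 dp, full precision carried).
D = 0.1² + 0.1² + 0.4² + 0.1² + 0.1² + 0.1² + 0.1² = 0.01000 + 0.01000 + 0.16000 + 0.01000 + 0.01000 + 0.01000 + 0.01000 = 0.22000.
So 1 − D = 0.78000, i.e. 0.780 to 3 decimal places.

0.780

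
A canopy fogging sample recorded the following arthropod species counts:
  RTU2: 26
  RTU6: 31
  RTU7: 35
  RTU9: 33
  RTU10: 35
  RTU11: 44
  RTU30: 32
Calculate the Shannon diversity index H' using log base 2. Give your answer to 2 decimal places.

2.79

Total N = 26+31+35+33+35+44+32 = 236, so the proportions are 0.1102, 0.1314, 0.1483, 0.1398, 0.1483, 0.1864, 0.1356 (working shown to 4 dp, full precision carried).
Each pᵢ log₂ pᵢ term: 0.1102×(-3.1822)=-0.3506, 0.1314×(-2.9284)=-0.3847, 0.1483×(-2.7534)=-0.4083, 0.1398×(-2.8382)=-0.3969, 0.1483×(-2.7534)=-0.4083, 0.1864×(-2.4232)=-0.4518, 0.1356×(-2.8826)=-0.3909.
Sum = -2.7915, so H' = 2.79.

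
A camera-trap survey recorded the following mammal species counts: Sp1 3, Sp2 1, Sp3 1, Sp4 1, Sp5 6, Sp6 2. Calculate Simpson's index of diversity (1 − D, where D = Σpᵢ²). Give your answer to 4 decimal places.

0.7347

Total N = 3+1+1+1+6+2 = 14, so the proportions are 0.214286, 0.071429, 0.071429, 0.071429, 0.428571, 0.142857 (working shown to 6 dp, full precision carried).
D = 0.214286² + 0.071429² + 0.071429² + 0.071429² + 0.428571² + 0.142857² = 0.045918 + 0.005102 + 0.005102 + 0.005102 + 0.183673 + 0.020408 = 0.265306.
So 1 − D = 0.734694, i.e. 0.7347 to 4 decimal places.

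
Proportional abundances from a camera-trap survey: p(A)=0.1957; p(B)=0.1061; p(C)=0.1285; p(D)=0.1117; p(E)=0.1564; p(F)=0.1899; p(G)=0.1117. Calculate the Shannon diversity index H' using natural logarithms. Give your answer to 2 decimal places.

1.92

Each pᵢ ln pᵢ term (working shown to 4 dp, full precision carried): 0.1957×(-1.6312)=-0.3192, 0.1061×(-2.2434)=-0.2380, 0.1285×(-2.0518)=-0.2637, 0.1117×(-2.1919)=-0.2448, 0.1564×(-1.8553)=-0.2902, 0.1899×(-1.6613)=-0.3155, 0.1117×(-2.1919)=-0.2448.
Sum = -1.9162, so H' = 1.92.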